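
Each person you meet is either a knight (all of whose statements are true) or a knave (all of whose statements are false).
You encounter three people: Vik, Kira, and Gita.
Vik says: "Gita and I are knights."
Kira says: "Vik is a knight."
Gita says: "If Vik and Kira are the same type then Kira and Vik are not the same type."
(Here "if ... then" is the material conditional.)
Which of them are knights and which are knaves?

Vik is a knave, Kira is a knave, and Gita is a knave.

Vik is a knave; "Gita and I are knights" is false, as required.
Kira is a knave, and the claim "Vik is a knight" is indeed false.
Gita (knave): "if Vik and Kira are the same type then Kira and Vik are not the same type" — false. ✓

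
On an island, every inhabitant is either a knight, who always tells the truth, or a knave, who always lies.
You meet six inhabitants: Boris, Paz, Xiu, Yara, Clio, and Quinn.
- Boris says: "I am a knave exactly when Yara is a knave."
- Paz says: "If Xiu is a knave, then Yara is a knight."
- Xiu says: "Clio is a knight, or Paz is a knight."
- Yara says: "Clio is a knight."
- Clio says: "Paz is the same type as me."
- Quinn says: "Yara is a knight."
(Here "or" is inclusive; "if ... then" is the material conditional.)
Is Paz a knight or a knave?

Consistent assignments: {Boris=knight, Paz=knight, Xiu=knight, Yara=knight, Clio=knight, Quinn=knight}; {Boris=knave, Paz=knight, Xiu=knight, Yara=knight, Clio=knight, Quinn=knight}
In every consistent assignment, Paz is a knight.

Paz is a knight.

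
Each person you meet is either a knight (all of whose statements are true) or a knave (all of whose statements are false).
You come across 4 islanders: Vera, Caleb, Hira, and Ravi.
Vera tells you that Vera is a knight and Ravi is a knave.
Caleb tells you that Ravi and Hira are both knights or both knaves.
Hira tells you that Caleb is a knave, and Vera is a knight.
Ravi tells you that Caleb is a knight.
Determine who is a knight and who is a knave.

Suppose Vera is a knave. Then Vera's statement "Vera is a knight and Ravi is a knave" would have to be false. Checking the 8 ways to assign the others, none is consistent with every speaker.
(For instance, with Caleb=knave, Hira=knight, Ravi=knave, Hira's claim "Caleb is a knave, and Vera is a knight" comes out false where it would need to be true.)
So Vera must be a knight, making "Vera is a knight and Ravi is a knave" true. Taking Vera=knight, Caleb=knave, Hira=knight, Ravi=knave, each remaining statement checks out:
  Caleb (knave): "Ravi and Hira are both knights or both knaves" — false. ✓
  Hira (knight): "Caleb is a knave, and Vera is a knight" — true. ✓
  Ravi (knave): "Caleb is a knight" — false. ✓
This is the unique consistent assignment.

Vera is a knight, Caleb is a knave, Hira is a knight, and Ravi is a knave.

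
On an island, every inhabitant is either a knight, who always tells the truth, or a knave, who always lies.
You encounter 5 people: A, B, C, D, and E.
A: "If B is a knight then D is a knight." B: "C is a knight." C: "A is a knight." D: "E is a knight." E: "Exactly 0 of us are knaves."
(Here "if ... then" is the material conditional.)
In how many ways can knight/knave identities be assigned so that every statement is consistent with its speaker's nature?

1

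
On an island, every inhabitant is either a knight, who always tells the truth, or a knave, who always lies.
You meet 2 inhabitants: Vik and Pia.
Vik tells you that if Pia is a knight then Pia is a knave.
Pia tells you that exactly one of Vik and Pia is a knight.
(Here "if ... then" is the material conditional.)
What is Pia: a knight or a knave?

Consistent assignments: {Vik=knave, Pia=knight}
In every consistent assignment, Pia is a knight.

Pia is a knight.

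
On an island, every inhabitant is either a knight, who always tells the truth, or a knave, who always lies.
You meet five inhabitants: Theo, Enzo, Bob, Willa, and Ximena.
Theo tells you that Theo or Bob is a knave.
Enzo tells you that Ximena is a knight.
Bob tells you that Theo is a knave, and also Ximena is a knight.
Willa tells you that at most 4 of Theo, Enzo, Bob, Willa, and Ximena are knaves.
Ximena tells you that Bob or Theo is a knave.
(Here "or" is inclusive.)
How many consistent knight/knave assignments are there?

Consistent assignments:
  Theo=knight, Enzo=knight, Bob=knave, Willa=knight, Ximena=knight

1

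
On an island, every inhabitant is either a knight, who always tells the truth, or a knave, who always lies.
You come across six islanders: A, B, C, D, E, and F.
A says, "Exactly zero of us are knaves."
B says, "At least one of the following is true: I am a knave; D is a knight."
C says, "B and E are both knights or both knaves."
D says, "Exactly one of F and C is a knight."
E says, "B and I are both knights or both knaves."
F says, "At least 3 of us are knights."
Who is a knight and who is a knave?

A (knave): "exactly zero of us are knaves" — False. ✓
B is a knight, so "at least one of the following is true: I am a knave; D is a knight" must be true — and it is.
C is a knave; "B and E are both knights or both knaves" is False, as required.
D is a knight, and the claim "exactly one of F and C is a knight" is indeed true.
Since E is a knave, "B and I are both knights or both knaves" needs to be False, which holds.
As a knight, F's statement "at least 3 of us are knights" should be true; it is.

Knights: B, D, and F. Knaves: A, C, and E.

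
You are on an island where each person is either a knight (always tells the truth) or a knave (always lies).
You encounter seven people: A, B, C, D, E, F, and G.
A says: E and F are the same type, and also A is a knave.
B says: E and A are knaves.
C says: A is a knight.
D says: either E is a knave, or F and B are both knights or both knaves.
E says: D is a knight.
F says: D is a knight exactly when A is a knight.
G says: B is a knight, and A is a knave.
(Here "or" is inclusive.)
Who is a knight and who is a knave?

A is a knave; "E and F are the same type, and also A is a knave" is False, as required.
B (knave): "E and A are knaves" — False. ✓
C is a knave; "A is a knight" is False, as required.
D is a knight; "either E is a knave, or F and B are both knights or both knaves" is True, as required.
E is a knight, and the claim "D is a knight" is indeed True.
F is a knave, so "D is a knight exactly when A is a knight" must be False — and it is.
G is a knave, so "B is a knight, and A is a knave" must be False — and it is.

A is a knave, B is a knave, C is a knave, D is a knight, E is a knight, F is a knave, and G is a knave.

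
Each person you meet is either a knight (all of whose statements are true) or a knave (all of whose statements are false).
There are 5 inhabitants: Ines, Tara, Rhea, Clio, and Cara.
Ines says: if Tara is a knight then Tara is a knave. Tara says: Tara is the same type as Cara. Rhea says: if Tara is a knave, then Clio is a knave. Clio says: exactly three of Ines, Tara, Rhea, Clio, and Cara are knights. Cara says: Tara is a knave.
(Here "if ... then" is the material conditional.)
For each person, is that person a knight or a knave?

Ines is a knight, Tara is a knave, Rhea is a knave, Clio is a knight, and Cara is a knight.

Suppose Ines is a knave. Then Ines's statement "if Tara is a knight then Tara is a knave" would have to be false. Checking the 16 ways to assign the others, none is consistent with every speaker.
(For instance, with Tara=knave, Rhea=knave, Clio=knight, Cara=knight, Ines's claim "if Tara is a knight then Tara is a knave" comes out true where it would need to be false.)
So Ines must be a knight, making "if Tara is a knight then Tara is a knave" true. Taking Ines=knight, Tara=knave, Rhea=knave, Clio=knight, Cara=knight, each remaining statement checks out:
  Tara (knave): "Tara is the same type as Cara" — false. ✓
  Rhea (knave): "if Tara is a knave, then Clio is a knave" — false. ✓
  Clio (knight): "exactly three of Ines, Tara, Rhea, Clio, and Cara are knights" — true. ✓
  Cara (knight): "Tara is a knave" — true. ✓
This is the unique consistent assignment.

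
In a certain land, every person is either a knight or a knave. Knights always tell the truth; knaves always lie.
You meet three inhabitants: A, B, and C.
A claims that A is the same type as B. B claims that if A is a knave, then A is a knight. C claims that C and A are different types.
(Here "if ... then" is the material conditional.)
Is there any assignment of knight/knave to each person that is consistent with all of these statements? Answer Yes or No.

Checking all 8 assignments, each has at least one speaker whose statement's truth value contradicts their type.

No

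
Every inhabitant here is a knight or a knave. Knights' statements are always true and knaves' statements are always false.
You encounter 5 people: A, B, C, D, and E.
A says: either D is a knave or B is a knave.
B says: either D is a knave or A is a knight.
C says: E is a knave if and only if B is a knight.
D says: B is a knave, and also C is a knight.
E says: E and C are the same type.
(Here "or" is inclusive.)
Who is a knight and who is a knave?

A (knight): "either D is a knave or B is a knave" — true. ✓
B (knight): "either D is a knave or A is a knight" — true. ✓
C is a knight; "E is a knave if and only if B is a knight" is true, as required.
Since D is a knave, "B is a knave, and also C is a knight" needs to be False, which holds.
E is a knave, and the claim "E and C are the same type" is indeed False.

A is a knight, B is a knight, C is a knight, D is a knave, and E is a knave.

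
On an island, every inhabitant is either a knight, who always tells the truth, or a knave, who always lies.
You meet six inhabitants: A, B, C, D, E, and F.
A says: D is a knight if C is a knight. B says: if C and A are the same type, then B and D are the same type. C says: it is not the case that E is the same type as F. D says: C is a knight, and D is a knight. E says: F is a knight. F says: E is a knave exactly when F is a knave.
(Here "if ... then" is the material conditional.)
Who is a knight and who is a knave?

A is a knight, B is a knight, C is a knave, D is a knave, E is a knight, and F is a knight.

A (knight): "D is a knight if C is a knight" — true. ✓
B is a knight, so "if C and A are the same type, then B and D are the same type" must be true — and it is.
C is a knave; "it is not the case that E is the same type as F" is false, as required.
Since D is a knave, "C is a knight, and D is a knight" needs to be false, which holds.
Since E is a knight, "F is a knight" needs to be true, which holds.
Since F is a knight, "E is a knave exactly when F is a knave" needs to be true, which holds.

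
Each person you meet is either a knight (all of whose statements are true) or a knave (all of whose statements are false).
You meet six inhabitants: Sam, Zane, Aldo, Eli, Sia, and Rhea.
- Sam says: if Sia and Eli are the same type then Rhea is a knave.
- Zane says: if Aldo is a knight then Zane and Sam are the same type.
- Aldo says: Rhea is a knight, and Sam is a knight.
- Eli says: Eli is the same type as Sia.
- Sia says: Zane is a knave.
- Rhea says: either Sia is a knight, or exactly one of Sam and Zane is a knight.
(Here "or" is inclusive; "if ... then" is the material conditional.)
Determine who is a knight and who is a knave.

Sam (knight): "if Sia and Eli are the same type then Rhea is a knave" — true. ✓
Since Zane is a knave, "if Aldo is a knight then Zane and Sam are the same type" needs to be false, which holds.
As a knight, Aldo's statement "Rhea is a knight, and Sam is a knight" should be true; it is.
Eli is a knave, and the claim "Eli is the same type as Sia" is indeed false.
As a knight, Sia's statement "Zane is a knave" should be true; it is.
Rhea is a knight, and the claim "either Sia is a knight, or exactly one of Sam and Zane is a knight" is indeed true.

Knights: Sam, Aldo, Sia, and Rhea. Knaves: Zane and Eli.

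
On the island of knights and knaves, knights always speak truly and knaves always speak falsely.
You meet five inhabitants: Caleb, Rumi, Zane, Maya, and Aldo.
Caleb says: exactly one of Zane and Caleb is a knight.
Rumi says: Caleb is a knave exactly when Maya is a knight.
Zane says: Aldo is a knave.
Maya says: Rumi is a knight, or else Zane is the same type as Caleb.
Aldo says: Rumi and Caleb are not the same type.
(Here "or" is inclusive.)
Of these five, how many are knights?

The unique consistent assignment is Caleb=knave, Rumi=knight, Zane=knave, Maya=knight, Aldo=knight.
That has 3 knights.

3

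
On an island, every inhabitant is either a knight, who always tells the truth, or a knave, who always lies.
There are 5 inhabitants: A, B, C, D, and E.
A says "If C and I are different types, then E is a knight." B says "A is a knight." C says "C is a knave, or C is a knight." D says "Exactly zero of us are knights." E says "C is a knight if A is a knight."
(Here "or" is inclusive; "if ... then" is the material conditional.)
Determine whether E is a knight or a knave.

E is a knight.

Consistent assignments: {A=knight, B=knight, C=knight, D=knave, E=knight}
In every consistent assignment, E is a knight.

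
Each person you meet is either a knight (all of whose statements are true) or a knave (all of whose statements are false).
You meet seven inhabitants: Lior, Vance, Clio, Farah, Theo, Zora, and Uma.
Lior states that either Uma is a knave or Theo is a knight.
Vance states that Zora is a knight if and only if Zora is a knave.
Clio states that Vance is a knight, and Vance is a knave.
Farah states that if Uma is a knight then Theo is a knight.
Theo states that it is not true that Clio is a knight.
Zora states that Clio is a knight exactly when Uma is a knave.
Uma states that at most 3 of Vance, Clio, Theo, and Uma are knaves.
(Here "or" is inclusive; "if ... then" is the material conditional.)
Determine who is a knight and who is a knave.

Knights: Lior, Farah, Theo, Zora, and Uma. Knaves: Vance and Clio.

Lior is a knight, so "either Uma is a knave or Theo is a knight" must be True — and it is.
Vance (knave): "Zora is a knight if and only if Zora is a knave" — false. ✓
As a knave, Clio's statement "Vance is a knight, and Vance is a knave" should be false; it is.
Farah (knight): "if Uma is a knight then Theo is a knight" — True. ✓
Theo (knight): "it is not true that Clio is a knight" — True. ✓
Zora (knight): "Clio is a knight exactly when Uma is a knave" — True. ✓
Uma is a knight; "at most 3 of Vance, Clio, Theo, and Uma are knaves" is True, as required.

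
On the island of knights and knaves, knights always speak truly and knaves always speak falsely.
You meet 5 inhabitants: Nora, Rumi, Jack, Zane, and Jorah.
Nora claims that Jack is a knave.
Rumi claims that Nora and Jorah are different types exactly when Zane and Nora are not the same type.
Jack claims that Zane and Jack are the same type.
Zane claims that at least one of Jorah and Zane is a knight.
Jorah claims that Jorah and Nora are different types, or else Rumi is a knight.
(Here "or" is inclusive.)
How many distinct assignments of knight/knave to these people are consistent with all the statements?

Consistent assignments:
  Nora=knight, Rumi=knight, Jack=knave, Zane=knight, Jorah=knight
  Nora=knave, Rumi=knight, Jack=knight, Zane=knight, Jorah=knight
  Nora=knave, Rumi=knave, Jack=knight, Zane=knight, Jorah=knave

3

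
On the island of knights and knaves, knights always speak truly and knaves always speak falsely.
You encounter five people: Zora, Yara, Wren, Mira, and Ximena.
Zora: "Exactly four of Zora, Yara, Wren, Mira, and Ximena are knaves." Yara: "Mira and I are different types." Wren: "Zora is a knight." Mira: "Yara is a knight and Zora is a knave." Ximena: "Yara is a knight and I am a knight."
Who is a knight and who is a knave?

Suppose Zora is a knight. Then Zora's statement "exactly four of Zora, Yara, Wren, Mira, and Ximena are knaves" would have to be true. Checking the 16 ways to assign the others, none is consistent with every speaker.
(For instance, with Yara=knave, Wren=knave, Mira=knave, Ximena=knave, Wren's claim "Zora is a knight" comes out true where it would need to be false.)
So Zora must be a knave, making "exactly four of Zora, Yara, Wren, Mira, and Ximena are knaves" false. Taking Zora=knave, Yara=knave, Wren=knave, Mira=knave, Ximena=knave, each remaining statement checks out:
  Yara (knave): "Mira and I are different types" — false. ✓
  Wren (knave): "Zora is a knight" — false. ✓
  Mira (knave): "Yara is a knight and Zora is a knave" — false. ✓
  Ximena (knave): "Yara is a knight and I am a knight" — false. ✓
This is the unique consistent assignment.

Knights: none. Knaves: Zora, Yara, Wren, Mira, and Ximena.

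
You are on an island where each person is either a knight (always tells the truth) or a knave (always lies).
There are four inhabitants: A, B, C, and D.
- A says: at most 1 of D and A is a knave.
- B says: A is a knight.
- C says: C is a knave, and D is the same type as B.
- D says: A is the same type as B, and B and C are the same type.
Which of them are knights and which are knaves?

Knights: A and B. Knaves: C and D.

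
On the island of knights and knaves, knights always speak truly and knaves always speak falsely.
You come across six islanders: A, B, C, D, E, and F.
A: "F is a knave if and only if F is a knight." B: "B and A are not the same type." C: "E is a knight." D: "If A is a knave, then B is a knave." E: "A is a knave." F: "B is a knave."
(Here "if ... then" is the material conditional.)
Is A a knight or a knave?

A is a knave.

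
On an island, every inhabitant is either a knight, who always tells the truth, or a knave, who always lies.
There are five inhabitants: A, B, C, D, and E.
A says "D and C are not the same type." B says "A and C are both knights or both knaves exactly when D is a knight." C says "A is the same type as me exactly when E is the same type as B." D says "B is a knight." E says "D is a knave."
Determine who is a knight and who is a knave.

A is a knave, B is a knave, C is a knave, D is a knave, and E is a knight.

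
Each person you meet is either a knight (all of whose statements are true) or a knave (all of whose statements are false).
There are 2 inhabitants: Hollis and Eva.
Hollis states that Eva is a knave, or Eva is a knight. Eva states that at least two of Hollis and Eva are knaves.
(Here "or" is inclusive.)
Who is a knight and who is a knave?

Suppose Hollis is a knave. Then Hollis's statement "Eva is a knave, or Eva is a knight" would have to be false. Checking the 2 ways to assign the others, none is consistent with every speaker.
(For instance, with Eva=knave, Hollis's claim "Eva is a knave, or Eva is a knight" comes out true where it would need to be false.)
So Hollis must be a knight, making "Eva is a knave, or Eva is a knight" true. Taking Hollis=knight, Eva=knave, each remaining statement checks out:
  Eva (knave): "at least two of Hollis and Eva are knaves" — false. ✓
This is the unique consistent assignment.

Hollis is a knight and Eva is a knave.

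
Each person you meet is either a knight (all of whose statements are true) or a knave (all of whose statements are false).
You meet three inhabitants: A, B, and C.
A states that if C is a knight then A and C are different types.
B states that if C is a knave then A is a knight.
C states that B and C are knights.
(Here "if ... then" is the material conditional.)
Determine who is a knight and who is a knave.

Suppose A is a knave. Then A's statement "if C is a knight then A and C are different types" would have to be false. Checking the 4 ways to assign the others, none is consistent with every speaker.
(For instance, with B=knight, C=knave, A's claim "if C is a knight then A and C are different types" comes out true where it would need to be false.)
So A must be a knight, making "if C is a knight then A and C are different types" true. Taking A=knight, B=knight, C=knave, each remaining statement checks out:
  B (knight): "if C is a knave then A is a knight" — true. ✓
  C (knave): "B and C are knights" — false. ✓
This is the unique consistent assignment.

A is a knight, B is a knight, and C is a knave.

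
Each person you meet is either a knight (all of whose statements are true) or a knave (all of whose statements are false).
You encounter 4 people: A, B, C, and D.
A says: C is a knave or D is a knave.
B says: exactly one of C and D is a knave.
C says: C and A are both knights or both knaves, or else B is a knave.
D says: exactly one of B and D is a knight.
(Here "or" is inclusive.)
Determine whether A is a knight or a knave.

Consistent assignments: {A=knave, B=knave, C=knight, D=knight}
In every consistent assignment, A is a knave.

A is a knave.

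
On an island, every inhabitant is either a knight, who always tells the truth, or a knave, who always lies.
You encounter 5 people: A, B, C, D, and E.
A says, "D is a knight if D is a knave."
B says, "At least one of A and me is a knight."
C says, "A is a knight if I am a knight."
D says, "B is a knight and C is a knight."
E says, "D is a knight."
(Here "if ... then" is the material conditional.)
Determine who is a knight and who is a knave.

Knights: A, B, C, D, and E. Knaves: none.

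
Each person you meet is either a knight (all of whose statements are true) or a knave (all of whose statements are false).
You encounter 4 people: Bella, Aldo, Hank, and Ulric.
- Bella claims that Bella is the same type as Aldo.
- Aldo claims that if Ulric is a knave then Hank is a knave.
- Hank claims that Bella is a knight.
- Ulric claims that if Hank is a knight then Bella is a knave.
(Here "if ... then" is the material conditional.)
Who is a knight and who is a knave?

Bella (knave): "Bella is the same type as Aldo" — False. ✓
Aldo (knight): "if Ulric is a knave then Hank is a knave" — true. ✓
Hank is a knave; "Bella is a knight" is False, as required.
Ulric is a knight; "if Hank is a knight then Bella is a knave" is true, as required.

Bella is a knave, Aldo is a knight, Hank is a knave, and Ulric is a knight.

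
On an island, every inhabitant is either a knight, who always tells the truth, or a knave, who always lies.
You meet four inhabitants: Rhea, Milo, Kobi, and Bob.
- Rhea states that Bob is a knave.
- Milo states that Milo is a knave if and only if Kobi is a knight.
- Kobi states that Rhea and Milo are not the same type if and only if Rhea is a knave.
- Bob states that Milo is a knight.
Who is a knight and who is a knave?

Rhea is a knight, Milo is a knave, Kobi is a knave, and Bob is a knave.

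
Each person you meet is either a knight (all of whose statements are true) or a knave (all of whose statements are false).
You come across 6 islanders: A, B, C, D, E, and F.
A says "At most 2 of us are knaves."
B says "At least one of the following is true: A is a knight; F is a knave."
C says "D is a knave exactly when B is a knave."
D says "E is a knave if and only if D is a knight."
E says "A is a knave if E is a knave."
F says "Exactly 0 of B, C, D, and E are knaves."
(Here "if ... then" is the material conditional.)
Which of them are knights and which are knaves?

Since A is a knight, "at most 2 of us are knaves" needs to be True, which holds.
B is a knight, and the claim "at least one of the following is true: A is a knight; F is a knave" is indeed True.
As a knight, C's statement "D is a knave exactly when B is a knave" should be True; it is.
D is a knight, so "E is a knave if and only if D is a knight" must be True — and it is.
E is a knave, and the claim "A is a knave if E is a knave" is indeed false.
As a knave, F's statement "exactly 0 of B, C, D, and E are knaves" should be false; it is.

A is a knight, B is a knight, C is a knight, D is a knight, E is a knave, and F is a knave.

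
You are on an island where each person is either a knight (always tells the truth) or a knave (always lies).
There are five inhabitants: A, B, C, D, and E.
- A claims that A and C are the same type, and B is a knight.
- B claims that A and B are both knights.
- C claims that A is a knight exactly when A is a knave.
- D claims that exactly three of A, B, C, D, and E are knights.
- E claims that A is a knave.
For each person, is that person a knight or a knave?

Suppose A is a knight. Then A's statement "A and C are the same type, and B is a knight" would have to be true. Checking the 16 ways to assign the others, none is consistent with every speaker.
(For instance, with B=knave, C=knave, D=knave, E=knight, A's claim "A and C are the same type, and B is a knight" comes out false where it would need to be true.)
So A must be a knave, making "A and C are the same type, and B is a knight" false. Taking A=knave, B=knave, C=knave, D=knave, E=knight, each remaining statement checks out:
  B (knave): "A and B are both knights" — false. ✓
  C (knave): "A is a knight exactly when A is a knave" — false. ✓
  D (knave): "exactly three of A, B, C, D, and E are knights" — false. ✓
  E (knight): "A is a knave" — true. ✓
This is the unique consistent assignment.

A is a knave, B is a knave, C is a knave, D is a knave, and E is a knight.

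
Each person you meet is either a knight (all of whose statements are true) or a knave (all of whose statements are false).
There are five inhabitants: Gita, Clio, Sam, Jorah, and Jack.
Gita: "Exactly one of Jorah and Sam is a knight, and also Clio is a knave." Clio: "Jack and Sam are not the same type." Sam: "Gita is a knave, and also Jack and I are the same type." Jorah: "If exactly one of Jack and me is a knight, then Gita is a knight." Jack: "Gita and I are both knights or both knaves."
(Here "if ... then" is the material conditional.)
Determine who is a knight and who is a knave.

Gita is a knight, Clio is a knave, Sam is a knave, Jorah is a knight, and Jack is a knave.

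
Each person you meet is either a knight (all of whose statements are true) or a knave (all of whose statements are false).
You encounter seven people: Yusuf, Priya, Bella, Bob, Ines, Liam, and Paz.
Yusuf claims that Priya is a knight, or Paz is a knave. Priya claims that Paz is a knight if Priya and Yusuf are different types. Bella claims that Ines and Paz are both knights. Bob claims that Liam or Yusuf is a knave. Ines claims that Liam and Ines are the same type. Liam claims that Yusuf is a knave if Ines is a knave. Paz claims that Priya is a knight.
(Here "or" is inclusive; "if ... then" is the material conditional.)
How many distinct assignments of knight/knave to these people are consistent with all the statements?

2

Consistent assignments:
  Yusuf=knight, Priya=knight, Bella=knight, Bob=knave, Ines=knight, Liam=knight, Paz=knight
  Yusuf=knight, Priya=knave, Bella=knave, Bob=knave, Ines=knight, Liam=knight, Paz=knave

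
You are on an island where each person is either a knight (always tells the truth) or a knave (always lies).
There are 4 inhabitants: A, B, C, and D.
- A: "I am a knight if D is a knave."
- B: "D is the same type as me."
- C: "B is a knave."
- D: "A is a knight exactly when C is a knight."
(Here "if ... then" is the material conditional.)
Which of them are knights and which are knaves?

A is a knight, B is a knave, C is a knight, and D is a knight.

A is a knight, so "I am a knight if D is a knave" must be true — and it is.
B (knave): "D is the same type as me" — False. ✓
C (knight): "B is a knave" — true. ✓
As a knight, D's statement "A is a knight exactly when C is a knight" should be true; it is.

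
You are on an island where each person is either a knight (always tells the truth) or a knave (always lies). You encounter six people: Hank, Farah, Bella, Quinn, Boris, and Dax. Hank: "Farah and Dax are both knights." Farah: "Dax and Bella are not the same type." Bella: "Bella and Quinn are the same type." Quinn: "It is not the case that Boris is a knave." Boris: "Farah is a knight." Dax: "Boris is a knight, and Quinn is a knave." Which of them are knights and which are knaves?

As a knave, Hank's statement "Farah and Dax are both knights" should be False; it is.
Since Farah is a knight, "Dax and Bella are not the same type" needs to be true, which holds.
Bella (knight): "Bella and Quinn are the same type" — true. ✓
Quinn is a knight, so "it is not the case that Boris is a knave" must be true — and it is.
Since Boris is a knight, "Farah is a knight" needs to be true, which holds.
Since Dax is a knave, "Boris is a knight, and Quinn is a knave" needs to be False, which holds.

Hank is a knave, Farah is a knight, Bella is a knight, Quinn is a knight, Boris is a knight, and Dax is a knave.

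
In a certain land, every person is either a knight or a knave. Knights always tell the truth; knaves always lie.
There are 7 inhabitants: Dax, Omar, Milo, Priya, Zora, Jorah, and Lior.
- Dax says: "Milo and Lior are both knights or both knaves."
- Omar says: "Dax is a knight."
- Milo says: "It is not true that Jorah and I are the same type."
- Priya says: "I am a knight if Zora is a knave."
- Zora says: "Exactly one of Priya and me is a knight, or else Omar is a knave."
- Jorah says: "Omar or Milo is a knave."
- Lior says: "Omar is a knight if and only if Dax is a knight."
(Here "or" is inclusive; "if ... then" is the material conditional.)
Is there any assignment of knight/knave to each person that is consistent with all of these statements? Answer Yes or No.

Yes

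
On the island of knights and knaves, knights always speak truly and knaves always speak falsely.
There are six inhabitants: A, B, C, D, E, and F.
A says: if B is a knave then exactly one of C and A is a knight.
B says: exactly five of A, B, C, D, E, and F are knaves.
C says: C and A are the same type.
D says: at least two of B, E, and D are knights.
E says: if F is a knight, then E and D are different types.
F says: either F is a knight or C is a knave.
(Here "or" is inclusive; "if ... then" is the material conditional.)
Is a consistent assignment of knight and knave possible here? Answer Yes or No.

One consistent assignment: A=knight, B=knave, C=knave, D=knave, E=knight, F=knight.

Yes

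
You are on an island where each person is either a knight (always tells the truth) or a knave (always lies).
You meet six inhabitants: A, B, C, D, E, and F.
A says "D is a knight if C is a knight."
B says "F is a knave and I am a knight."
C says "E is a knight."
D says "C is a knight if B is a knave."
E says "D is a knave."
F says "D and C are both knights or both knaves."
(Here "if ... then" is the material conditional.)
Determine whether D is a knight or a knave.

D is a knight.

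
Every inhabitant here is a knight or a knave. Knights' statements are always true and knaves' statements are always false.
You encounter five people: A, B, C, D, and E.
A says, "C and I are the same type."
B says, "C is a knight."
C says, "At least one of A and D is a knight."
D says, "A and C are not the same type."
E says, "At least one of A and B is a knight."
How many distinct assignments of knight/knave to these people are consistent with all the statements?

2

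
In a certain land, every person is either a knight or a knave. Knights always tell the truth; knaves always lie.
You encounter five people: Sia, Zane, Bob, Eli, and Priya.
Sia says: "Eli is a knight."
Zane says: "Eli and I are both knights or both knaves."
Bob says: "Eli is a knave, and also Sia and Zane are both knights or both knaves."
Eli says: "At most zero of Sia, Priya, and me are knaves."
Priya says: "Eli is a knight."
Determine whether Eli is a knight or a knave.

Consistent assignments: {Sia=knight, Zane=knight, Bob=knave, Eli=knight, Priya=knight}; {Sia=knight, Zane=knave, Bob=knave, Eli=knight, Priya=knight}
In every consistent assignment, Eli is a knight.

Eli is a knight.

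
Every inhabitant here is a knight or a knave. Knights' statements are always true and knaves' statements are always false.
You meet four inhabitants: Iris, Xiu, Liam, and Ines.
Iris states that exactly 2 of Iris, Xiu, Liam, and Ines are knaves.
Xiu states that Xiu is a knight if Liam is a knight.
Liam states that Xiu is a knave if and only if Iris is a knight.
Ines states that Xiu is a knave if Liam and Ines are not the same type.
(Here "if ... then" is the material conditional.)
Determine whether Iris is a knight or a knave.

Consistent assignments: {Iris=knave, Xiu=knight, Liam=knight, Ines=knight}
In every consistent assignment, Iris is a knave.

Iris is a knave.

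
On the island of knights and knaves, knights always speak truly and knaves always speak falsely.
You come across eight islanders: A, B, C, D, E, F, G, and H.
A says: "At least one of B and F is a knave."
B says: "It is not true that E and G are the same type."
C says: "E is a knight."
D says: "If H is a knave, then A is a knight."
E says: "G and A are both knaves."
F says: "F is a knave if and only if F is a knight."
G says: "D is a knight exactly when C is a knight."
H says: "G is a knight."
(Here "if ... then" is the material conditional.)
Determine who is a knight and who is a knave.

A is a knight, B is a knave, C is a knave, D is a knight, E is a knave, F is a knave, G is a knave, and H is a knave.

As a knight, A's statement "at least one of B and F is a knave" should be true; it is.
Since B is a knave, "it is not true that E and G are the same type" needs to be false, which holds.
C is a knave; "E is a knight" is false, as required.
Since D is a knight, "if H is a knave, then A is a knight" needs to be true, which holds.
E is a knave, and the claim "G and A are both knaves" is indeed false.
F (knave): "F is a knave if and only if F is a knight" — false. ✓
G is a knave; "D is a knight exactly when C is a knight" is false, as required.
H is a knave; "G is a knight" is false, as required.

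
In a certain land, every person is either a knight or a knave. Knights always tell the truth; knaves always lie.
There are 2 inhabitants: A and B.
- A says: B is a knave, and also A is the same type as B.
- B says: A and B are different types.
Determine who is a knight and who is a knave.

A is a knave and B is a knight.

A is a knave, so "B is a knave, and also A is the same type as B" must be false — and it is.
As a knight, B's statement "A and B are different types" should be True; it is.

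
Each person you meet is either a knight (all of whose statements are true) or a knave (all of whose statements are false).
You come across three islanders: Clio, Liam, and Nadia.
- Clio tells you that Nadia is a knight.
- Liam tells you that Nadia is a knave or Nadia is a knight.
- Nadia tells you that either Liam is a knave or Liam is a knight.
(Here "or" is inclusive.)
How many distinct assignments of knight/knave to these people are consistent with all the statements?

Consistent assignments:
  Clio=knight, Liam=knight, Nadia=knight

1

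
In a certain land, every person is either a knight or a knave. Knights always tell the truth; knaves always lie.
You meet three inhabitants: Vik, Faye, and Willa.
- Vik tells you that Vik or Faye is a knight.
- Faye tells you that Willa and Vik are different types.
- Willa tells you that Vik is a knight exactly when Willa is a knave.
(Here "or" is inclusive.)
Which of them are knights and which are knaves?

Vik is a knave, and the claim "Vik or Faye is a knight" is indeed false.
Faye is a knave, and the claim "Willa and Vik are different types" is indeed false.
Since Willa is a knave, "Vik is a knight exactly when Willa is a knave" needs to be false, which holds.

Knights: none. Knaves: Vik, Faye, and Willa.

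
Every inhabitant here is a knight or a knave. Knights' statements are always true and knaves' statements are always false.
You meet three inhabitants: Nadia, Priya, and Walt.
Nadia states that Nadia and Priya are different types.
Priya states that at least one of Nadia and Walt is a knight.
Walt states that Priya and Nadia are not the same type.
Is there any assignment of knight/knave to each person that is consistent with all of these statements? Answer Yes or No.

Yes

One consistent assignment: Nadia=knave, Priya=knave, Walt=knave.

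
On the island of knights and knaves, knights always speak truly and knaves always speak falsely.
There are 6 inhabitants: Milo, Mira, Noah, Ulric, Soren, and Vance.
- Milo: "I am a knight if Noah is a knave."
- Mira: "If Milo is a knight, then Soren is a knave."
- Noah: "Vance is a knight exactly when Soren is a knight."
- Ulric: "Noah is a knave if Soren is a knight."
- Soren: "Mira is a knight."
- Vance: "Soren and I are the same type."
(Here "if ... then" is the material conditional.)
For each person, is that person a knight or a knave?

Milo is a knave, Mira is a knight, Noah is a knave, Ulric is a knight, Soren is a knight, and Vance is a knave.

Milo (knave): "I am a knight if Noah is a knave" — false. ✓
As a knight, Mira's statement "if Milo is a knight, then Soren is a knave" should be true; it is.
Noah is a knave, so "Vance is a knight exactly when Soren is a knight" must be false — and it is.
Since Ulric is a knight, "Noah is a knave if Soren is a knight" needs to be true, which holds.
Since Soren is a knight, "Mira is a knight" needs to be true, which holds.
As a knave, Vance's statement "Soren and I are the same type" should be false; it is.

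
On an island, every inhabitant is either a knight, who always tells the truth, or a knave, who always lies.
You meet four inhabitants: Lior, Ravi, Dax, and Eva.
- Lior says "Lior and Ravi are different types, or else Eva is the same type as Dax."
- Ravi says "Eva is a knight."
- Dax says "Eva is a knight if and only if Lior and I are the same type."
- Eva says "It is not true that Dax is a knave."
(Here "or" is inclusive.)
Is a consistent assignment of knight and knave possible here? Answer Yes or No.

Yes

One consistent assignment: Lior=knight, Ravi=knight, Dax=knight, Eva=knight.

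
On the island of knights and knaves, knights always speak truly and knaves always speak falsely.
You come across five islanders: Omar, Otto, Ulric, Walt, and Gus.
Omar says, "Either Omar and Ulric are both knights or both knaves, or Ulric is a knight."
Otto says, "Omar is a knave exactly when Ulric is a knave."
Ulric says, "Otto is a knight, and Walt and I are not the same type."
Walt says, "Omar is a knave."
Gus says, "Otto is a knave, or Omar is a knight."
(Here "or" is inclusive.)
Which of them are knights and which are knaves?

Knights: Omar, Otto, Ulric, and Gus. Knaves: Walt.

Omar is a knight; "either Omar and Ulric are both knights or both knaves, or Ulric is a knight" is true, as required.
Otto (knight): "Omar is a knave exactly when Ulric is a knave" — true. ✓
Ulric is a knight; "Otto is a knight, and Walt and I are not the same type" is true, as required.
As a knave, Walt's statement "Omar is a knave" should be false; it is.
Gus is a knight, and the claim "Otto is a knave, or Omar is a knight" is indeed true.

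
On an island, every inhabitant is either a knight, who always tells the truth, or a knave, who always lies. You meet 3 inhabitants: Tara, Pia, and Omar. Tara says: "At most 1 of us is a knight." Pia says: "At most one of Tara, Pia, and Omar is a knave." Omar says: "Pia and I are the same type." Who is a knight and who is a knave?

Tara is a knave, Pia is a knight, and Omar is a knight.

Tara is a knave, and the claim "at most 1 of us is a knight" is indeed false.
Pia (knight): "at most one of Tara, Pia, and Omar is a knave" — True. ✓
Omar is a knight, so "Pia and I are the same type" must be True — and it is.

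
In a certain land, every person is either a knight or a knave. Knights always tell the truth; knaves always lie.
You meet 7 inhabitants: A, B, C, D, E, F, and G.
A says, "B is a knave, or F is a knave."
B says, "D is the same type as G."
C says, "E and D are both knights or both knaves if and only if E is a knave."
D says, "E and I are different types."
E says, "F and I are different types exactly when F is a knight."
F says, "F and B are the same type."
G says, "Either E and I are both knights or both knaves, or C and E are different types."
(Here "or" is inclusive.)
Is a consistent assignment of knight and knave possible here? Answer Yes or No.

Checking all 128 assignments, each has at least one speaker whose statement's truth value contradicts their type.

No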